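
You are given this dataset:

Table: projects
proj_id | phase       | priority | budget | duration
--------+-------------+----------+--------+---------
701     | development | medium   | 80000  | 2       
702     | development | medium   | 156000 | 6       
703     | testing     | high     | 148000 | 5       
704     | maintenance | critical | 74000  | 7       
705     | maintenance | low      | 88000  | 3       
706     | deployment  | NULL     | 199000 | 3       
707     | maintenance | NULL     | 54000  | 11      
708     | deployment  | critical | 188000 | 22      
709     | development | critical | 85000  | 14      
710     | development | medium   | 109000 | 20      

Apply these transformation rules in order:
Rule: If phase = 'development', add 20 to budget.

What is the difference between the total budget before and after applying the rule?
80

Step 1: Original sum of budget = 1181000
Step 2: 4 records have phase = 'development'
Step 3: Each affected record changes by 20
Step 4: Total change = 4 × 20 = 80
Step 5: New sum = 1181000 + 80 = 1181080
Step 6: Difference = |1181080 - 1181000| = 80
        (Sum increased by 80)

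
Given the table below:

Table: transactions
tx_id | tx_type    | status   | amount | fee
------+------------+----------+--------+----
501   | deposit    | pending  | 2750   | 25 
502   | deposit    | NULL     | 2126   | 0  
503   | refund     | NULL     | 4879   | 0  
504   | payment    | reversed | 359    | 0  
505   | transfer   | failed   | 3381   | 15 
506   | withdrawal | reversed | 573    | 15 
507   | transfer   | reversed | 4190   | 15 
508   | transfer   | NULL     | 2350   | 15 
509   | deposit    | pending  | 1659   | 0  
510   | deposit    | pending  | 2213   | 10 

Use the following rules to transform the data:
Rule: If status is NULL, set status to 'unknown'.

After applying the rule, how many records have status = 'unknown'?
3

Step 1: Count records where status IS NULL
Step 2: Found 3 records with NULL status
Step 3: These records will have status set to 'unknown'
Step 4: Records already having status = 'unknown': 0
Step 5: Answer: 3 + 0 = 3 records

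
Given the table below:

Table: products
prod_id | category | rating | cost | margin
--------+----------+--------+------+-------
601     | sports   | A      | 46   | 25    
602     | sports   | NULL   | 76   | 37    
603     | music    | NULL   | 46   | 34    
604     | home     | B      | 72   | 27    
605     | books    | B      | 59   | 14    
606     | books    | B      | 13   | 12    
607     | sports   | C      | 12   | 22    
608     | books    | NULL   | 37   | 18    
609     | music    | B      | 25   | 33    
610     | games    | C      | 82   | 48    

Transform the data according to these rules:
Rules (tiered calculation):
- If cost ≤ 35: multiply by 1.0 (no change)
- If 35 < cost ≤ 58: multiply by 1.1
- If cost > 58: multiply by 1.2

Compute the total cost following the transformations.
538.7

Step 1: Tier 1 (cost ≤ 35): 3 records, sum = 50 × 1.0 = 50.0
Step 2: Tier 2 (35 < cost ≤ 58): 3 records, sum = 129 × 1.1 = 141.9
Step 3: Tier 3 (cost > 58): 4 records, sum = 289 × 1.2 = 346.8
Step 4: Final sum = 50.0 + 141.9 + 346.8 = 538.7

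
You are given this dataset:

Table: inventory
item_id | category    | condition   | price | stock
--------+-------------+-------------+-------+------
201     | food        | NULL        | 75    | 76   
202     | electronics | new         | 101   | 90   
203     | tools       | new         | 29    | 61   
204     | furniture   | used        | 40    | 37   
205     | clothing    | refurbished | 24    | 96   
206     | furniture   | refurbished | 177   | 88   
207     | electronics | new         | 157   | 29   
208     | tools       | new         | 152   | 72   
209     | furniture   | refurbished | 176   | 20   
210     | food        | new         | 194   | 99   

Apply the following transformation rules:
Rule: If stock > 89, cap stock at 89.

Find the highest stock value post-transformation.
89

Step 1: Original maximum stock = 99
Step 2: Apply cap at 89
Step 3: 3 records had stock > 89 and were capped
Step 4: Maximum after transformation = 89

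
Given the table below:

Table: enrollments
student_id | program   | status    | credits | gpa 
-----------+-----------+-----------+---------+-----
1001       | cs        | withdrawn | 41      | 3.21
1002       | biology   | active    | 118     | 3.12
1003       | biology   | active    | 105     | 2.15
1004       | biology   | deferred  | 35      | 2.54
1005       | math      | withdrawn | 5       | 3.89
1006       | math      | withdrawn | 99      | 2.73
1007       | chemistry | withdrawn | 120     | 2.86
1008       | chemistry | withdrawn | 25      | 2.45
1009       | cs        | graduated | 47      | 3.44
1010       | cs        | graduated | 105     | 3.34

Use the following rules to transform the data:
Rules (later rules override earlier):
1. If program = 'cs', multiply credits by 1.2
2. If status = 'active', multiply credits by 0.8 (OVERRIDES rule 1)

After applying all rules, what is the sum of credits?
694.0

Step 1: Rule 2 takes priority for records with status = 'active'
  - 2 records: 223 × 0.8 = 178.4
Step 2: Rule 1 applies to remaining records with program = 'cs'
  - 3 records: 193 × 1.2 = 231.6
Step 3: Other records unchanged: 284
Step 4: Final sum = 178.4 + 231.6 + 284 = 694.0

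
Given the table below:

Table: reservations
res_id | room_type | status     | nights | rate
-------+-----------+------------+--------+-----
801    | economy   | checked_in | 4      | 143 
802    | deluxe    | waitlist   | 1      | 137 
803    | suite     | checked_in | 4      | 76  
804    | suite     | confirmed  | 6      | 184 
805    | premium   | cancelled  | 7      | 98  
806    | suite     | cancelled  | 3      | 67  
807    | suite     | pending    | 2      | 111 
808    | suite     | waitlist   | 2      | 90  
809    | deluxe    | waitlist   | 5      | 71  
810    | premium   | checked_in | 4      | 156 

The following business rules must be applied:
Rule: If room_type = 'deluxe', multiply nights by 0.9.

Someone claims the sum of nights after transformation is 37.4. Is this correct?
Yes, the result is correct.

Step 1: Calculate the correct sum after transformation
Step 2: Apply multiplier 0.9 to records where room_type = 'deluxe'
Step 3: Correct result = 37.4
Step 4: Claimed result = 37.4
Step 5: 37.4 = 37.4 ✓
Conclusion: The claimed result is correct.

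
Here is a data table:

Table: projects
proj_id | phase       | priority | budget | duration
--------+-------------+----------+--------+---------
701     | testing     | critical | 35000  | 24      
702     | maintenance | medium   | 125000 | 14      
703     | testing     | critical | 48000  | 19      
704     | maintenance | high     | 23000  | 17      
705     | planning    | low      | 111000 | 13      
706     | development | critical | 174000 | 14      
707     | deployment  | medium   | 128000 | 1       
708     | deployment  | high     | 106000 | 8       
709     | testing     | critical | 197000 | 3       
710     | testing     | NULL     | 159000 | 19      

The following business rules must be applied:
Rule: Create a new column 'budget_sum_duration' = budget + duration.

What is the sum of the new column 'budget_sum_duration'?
1106132

Step 1: For each record, compute budget + duration
Example calculations:
  35000 + 24 = 35024
  125000 + 14 = 125014
  48000 + 19 = 48019
  ...
Step 2: Sum all derived values
Step 3: Total = 1106132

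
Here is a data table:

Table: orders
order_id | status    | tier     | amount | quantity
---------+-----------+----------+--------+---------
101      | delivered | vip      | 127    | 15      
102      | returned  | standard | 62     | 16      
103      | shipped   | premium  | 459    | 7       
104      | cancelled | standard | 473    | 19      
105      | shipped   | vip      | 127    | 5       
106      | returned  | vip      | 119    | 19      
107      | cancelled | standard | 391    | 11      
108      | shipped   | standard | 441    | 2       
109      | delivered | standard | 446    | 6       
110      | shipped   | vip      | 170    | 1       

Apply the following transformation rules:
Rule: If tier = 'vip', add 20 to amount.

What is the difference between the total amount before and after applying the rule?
80

Step 1: Original sum of amount = 2815
Step 2: 4 records have tier = 'vip'
Step 3: Each affected record changes by 20
Step 4: Total change = 4 × 20 = 80
Step 5: New sum = 2815 + 80 = 2895
Step 6: Difference = |2895 - 2815| = 80
        (Sum increased by 80)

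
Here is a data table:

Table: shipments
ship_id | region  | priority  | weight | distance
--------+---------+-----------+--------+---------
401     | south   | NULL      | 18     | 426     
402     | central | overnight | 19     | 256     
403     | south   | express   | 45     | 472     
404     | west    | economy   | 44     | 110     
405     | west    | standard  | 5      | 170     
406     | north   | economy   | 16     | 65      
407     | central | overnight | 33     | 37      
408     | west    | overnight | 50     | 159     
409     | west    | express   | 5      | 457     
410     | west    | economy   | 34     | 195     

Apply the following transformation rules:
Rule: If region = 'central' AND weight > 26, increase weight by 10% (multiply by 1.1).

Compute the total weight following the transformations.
272.3

Step 1: Find records where region = 'central' AND weight > 26
Step 2: 1 records match, summing to 33
Step 3: After multiplier: 33 × 1.1 = 36.3
Step 4: Unaffected records sum: 236
Step 5: Final sum = 36.3 + 236 = 272.3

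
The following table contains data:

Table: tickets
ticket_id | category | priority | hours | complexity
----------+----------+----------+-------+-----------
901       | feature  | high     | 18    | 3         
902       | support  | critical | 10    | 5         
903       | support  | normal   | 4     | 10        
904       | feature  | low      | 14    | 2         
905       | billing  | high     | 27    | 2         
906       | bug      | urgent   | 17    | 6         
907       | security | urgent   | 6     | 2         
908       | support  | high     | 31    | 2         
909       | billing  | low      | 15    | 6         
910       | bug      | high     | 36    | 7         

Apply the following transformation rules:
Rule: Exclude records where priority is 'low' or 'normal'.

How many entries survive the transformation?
7

Step 1: Count records to exclude
  - 2 (low) + 1 (normal) = 3 records
Step 2: Total records: 10
Step 3: Remaining = 10 - 3 = 7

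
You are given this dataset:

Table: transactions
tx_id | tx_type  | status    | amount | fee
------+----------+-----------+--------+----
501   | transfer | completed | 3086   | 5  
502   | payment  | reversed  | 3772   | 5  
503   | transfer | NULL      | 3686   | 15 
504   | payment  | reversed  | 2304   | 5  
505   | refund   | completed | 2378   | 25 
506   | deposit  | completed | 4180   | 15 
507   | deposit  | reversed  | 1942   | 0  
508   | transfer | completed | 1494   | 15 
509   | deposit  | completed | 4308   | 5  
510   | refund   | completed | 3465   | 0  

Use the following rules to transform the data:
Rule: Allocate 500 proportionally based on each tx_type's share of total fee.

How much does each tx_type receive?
deposit: 111.11, payment: 55.56, refund: 138.89, transfer: 194.44

Step 1: Calculate total fee = 90
Step 2: Calculate each tx_type's proportion:
  deposit: 20/90 = 22.22% → 111.11
  payment: 10/90 = 11.11% → 55.56
  refund: 25/90 = 27.78% → 138.89
  transfer: 35/90 = 38.89% → 194.44
Step 3: Verify: sum of allocations ≈ 500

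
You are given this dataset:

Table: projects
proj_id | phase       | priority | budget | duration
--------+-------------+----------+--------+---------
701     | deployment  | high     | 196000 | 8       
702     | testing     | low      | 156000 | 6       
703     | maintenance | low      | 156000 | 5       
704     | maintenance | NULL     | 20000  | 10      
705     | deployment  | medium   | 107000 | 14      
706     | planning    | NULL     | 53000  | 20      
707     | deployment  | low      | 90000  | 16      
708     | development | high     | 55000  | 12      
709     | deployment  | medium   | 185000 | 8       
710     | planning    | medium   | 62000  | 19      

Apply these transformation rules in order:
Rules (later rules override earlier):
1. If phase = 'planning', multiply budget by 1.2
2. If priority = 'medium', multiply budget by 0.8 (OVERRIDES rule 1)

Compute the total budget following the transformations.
1019800.0

Step 1: Rule 2 takes priority for records with priority = 'medium'
  - 3 records: 354000 × 0.8 = 283200.0
Step 2: Rule 1 applies to remaining records with phase = 'planning'
  - 1 records: 53000 × 1.2 = 63600.0
Step 3: Other records unchanged: 673000
Step 4: Final sum = 283200.0 + 63600.0 + 673000 = 1019800.0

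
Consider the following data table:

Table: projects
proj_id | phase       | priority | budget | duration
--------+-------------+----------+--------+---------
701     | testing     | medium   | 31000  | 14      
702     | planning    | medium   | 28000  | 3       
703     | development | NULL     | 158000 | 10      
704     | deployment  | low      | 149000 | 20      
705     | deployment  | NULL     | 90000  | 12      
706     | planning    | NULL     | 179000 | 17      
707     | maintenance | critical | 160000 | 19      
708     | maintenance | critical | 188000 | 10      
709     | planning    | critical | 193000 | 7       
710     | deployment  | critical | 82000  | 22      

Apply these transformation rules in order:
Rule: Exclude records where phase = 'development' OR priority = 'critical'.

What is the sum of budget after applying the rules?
477000

Step 1: Find records where phase = 'development' OR priority = 'critical'
Step 2: 5 records match, summing to 781000
Step 3: Original sum: 1258000
Step 4: Remaining sum = 1258000 - 781000 = 477000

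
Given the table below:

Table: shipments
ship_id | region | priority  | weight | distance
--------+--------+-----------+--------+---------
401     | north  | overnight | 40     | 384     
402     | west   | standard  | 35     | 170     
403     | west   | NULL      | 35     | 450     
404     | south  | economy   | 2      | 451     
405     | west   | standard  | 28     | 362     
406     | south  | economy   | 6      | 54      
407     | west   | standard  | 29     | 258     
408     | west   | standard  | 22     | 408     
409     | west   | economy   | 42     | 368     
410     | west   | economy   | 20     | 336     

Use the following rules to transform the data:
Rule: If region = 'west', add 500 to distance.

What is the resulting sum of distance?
6741

Step 1: Count records where region = 'west': 7
Step 2: Total bonus added: 7 × 500 = 3500
Step 3: Original sum of distance: 3241
Step 4: Final sum = 3241 + 3500 = 6741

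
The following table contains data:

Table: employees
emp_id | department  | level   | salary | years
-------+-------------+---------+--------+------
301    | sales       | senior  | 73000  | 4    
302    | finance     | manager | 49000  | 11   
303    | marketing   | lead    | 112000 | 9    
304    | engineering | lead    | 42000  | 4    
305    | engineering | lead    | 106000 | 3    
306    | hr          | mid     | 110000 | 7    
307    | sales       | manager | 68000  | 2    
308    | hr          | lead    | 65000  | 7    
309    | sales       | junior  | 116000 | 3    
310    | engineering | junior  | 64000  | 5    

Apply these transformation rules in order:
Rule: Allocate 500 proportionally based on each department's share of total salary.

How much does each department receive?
engineering: 131.68, finance: 30.43, hr: 108.7, marketing: 69.57, sales: 159.63

Step 1: Calculate total salary = 805000
Step 2: Calculate each department's proportion:
  engineering: 212000/805000 = 26.34% → 131.68
  finance: 49000/805000 = 6.09% → 30.43
  hr: 175000/805000 = 21.74% → 108.7
  marketing: 112000/805000 = 13.91% → 69.57
  sales: 257000/805000 = 31.93% → 159.63
Step 3: Verify: sum of allocations ≈ 500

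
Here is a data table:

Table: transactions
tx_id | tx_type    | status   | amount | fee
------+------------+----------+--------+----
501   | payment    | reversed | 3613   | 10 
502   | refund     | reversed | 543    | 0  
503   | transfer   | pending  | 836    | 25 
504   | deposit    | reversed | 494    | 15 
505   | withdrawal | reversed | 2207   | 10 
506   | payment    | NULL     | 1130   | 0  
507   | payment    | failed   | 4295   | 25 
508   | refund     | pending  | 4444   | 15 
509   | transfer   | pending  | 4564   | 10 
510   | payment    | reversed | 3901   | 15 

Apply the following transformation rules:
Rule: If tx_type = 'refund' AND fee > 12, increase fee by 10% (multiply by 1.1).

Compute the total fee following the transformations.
126.5

Step 1: Find records where tx_type = 'refund' AND fee > 12
Step 2: 1 records match, summing to 15
Step 3: After multiplier: 15 × 1.1 = 16.5
Step 4: Unaffected records sum: 110
Step 5: Final sum = 16.5 + 110 = 126.5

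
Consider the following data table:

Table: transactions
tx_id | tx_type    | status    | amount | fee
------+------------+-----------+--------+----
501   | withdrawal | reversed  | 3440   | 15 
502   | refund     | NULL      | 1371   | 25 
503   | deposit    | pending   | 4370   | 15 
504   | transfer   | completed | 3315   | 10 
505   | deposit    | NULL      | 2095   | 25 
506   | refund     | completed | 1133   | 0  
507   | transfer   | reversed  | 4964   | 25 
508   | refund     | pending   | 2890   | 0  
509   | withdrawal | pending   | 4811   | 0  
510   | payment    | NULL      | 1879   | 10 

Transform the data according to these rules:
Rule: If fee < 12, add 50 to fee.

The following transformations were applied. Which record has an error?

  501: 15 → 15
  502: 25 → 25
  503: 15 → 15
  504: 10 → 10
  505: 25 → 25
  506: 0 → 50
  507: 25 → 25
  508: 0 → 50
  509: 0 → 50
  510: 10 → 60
Record 504 has an error. The correct transformed value should be 60, not 10.

Step 1: Check each record against the rule
Step 2: Record 504 has fee = 10
Step 3: Since 10 < 12, the bonus should have been applied
Step 4: Correct value = 60, but claimed value = 10
Conclusion: Record 504 has the error.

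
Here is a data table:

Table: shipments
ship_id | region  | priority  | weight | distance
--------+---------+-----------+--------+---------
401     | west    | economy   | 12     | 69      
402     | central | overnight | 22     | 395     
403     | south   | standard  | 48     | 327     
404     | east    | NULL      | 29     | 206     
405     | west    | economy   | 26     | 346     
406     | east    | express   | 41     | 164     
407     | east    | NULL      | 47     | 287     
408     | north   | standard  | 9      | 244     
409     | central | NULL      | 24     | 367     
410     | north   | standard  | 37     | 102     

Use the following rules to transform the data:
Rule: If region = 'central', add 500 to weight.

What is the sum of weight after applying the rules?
1295

Step 1: Count records where region = 'central': 2
Step 2: Total bonus added: 2 × 500 = 1000
Step 3: Original sum of weight: 295
Step 4: Final sum = 295 + 1000 = 1295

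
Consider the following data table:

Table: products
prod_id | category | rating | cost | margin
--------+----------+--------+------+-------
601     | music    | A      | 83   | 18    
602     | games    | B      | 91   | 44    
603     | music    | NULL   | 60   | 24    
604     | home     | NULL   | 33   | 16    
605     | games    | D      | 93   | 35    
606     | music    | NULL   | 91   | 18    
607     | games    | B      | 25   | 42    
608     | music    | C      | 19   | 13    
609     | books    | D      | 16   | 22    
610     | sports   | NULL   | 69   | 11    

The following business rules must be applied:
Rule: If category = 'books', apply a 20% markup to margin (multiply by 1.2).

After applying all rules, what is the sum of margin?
247.4

Step 1: Records with category = 'books' have total margin = 22
Step 2: Apply multiplier: 22 × 1.2 = 26.4
Step 3: Other records total: 221
Step 4: Final sum = 26.4 + 221 = 247.4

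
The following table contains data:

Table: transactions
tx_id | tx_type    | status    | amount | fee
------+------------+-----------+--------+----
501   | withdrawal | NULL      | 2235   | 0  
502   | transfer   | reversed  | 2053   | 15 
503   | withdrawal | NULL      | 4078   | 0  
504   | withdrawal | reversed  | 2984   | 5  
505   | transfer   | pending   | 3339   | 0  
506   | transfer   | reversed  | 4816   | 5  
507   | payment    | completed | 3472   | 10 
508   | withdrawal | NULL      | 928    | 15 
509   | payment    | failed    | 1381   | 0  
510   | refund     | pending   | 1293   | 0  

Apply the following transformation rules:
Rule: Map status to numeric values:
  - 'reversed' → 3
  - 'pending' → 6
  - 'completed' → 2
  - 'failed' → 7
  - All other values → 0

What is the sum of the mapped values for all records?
30

Step 1: Apply mapping to each record
Step 2: Count by status:
  'reversed': 3 records × 3 = 9
  'pending': 2 records × 6 = 12
  'completed': 1 records × 2 = 2
  'failed': 1 records × 7 = 7
Step 3: Sum all mapped values = 30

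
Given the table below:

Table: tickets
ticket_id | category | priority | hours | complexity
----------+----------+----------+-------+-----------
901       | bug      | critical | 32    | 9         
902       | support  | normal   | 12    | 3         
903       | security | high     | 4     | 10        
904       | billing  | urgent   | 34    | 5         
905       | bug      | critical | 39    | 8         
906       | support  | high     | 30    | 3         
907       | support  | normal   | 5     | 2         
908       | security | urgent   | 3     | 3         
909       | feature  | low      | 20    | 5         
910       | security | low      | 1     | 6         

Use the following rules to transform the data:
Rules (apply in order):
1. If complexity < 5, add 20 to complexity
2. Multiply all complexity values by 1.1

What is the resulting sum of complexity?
147.4

Step 1: Apply Rule 1 - Add 20 to records with complexity < 5
  - 4 records affected: 11 + (4 × 20) = 91
  - Unaffected records: 43
  - Sum after Rule 1: 134
Step 2: Apply Rule 2 - Multiply all by 1.1
  - 134 × 1.1 = 147.4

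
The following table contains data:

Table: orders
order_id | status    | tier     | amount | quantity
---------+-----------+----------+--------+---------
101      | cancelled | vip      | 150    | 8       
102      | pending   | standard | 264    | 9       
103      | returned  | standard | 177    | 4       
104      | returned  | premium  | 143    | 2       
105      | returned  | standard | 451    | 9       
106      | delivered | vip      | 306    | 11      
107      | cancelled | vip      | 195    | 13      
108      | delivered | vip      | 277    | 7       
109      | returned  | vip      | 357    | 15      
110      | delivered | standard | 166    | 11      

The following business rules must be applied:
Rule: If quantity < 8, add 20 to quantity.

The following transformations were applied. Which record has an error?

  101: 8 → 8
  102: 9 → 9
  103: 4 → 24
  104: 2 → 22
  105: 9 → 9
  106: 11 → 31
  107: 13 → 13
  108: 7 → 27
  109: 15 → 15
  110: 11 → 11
Record 106 has an error. The correct transformed value should be 11, not 31.

Step 1: Check each record against the rule
Step 2: Record 106 has quantity = 11
Step 3: Since 11 >= 8, the bonus should not have been applied
Step 4: Correct value = 11, but claimed value = 31
Conclusion: Record 106 has the error.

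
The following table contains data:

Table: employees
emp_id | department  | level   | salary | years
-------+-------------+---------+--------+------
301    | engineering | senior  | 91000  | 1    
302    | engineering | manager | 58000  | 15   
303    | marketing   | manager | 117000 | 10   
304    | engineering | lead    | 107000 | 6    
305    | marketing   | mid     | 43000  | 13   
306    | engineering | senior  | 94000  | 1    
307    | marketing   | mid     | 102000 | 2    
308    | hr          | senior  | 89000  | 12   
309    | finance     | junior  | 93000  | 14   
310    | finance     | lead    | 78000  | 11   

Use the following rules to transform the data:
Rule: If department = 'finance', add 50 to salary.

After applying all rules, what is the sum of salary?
872100

Step 1: Count records where department = 'finance': 2
Step 2: Total bonus added: 2 × 50 = 100
Step 3: Original sum of salary: 872000
Step 4: Final sum = 872000 + 100 = 872100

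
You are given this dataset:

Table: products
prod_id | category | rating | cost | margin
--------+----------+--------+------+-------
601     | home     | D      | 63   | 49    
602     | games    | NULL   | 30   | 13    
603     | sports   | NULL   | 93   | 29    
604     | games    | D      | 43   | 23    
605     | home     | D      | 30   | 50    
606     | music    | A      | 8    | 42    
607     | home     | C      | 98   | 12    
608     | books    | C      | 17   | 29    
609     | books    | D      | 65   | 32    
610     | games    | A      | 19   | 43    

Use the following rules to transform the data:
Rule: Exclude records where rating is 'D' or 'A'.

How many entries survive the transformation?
4

Step 1: Count records to exclude
  - 4 (D) + 2 (A) = 6 records
Step 2: Total records: 10
Step 3: Remaining = 10 - 6 = 4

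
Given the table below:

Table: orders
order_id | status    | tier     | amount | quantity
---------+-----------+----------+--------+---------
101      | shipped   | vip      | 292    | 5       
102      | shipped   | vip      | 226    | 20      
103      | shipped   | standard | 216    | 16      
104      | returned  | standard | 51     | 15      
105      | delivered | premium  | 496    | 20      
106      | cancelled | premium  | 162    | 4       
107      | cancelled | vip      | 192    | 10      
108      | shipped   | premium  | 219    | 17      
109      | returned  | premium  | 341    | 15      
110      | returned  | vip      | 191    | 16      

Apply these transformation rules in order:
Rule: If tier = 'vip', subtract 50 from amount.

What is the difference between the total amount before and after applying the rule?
200

Step 1: Original sum of amount = 2386
Step 2: 4 records have tier = 'vip'
Step 3: Each affected record changes by -50
Step 4: Total change = 4 × -50 = -200
Step 5: New sum = 2386 + -200 = 2186
Step 6: Difference = |2186 - 2386| = 200
        (Sum decreased by 200)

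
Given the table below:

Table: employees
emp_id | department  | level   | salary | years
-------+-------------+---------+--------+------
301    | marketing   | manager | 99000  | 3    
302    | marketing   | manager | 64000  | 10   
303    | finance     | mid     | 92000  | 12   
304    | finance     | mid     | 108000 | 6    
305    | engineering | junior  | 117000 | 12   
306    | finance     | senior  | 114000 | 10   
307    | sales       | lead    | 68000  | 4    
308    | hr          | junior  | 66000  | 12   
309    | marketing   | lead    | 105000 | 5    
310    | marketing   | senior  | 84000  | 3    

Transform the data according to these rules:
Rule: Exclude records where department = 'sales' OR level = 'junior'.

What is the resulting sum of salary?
666000

Step 1: Find records where department = 'sales' OR level = 'junior'
Step 2: 3 records match, summing to 251000
Step 3: Original sum: 917000
Step 4: Remaining sum = 917000 - 251000 = 666000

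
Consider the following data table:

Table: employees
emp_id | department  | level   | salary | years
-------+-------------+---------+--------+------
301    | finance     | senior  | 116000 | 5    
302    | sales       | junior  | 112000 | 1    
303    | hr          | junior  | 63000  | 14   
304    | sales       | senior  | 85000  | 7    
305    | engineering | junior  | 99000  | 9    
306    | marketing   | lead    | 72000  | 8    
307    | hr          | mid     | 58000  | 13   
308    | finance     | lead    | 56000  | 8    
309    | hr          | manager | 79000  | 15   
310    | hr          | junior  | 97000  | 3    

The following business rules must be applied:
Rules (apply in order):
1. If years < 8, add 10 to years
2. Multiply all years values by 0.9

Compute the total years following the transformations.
110.7

Step 1: Apply Rule 1 - Add 10 to records with years < 8
  - 4 records affected: 16 + (4 × 10) = 56
  - Unaffected records: 67
  - Sum after Rule 1: 123
Step 2: Apply Rule 2 - Multiply all by 0.9
  - 123 × 0.9 = 110.7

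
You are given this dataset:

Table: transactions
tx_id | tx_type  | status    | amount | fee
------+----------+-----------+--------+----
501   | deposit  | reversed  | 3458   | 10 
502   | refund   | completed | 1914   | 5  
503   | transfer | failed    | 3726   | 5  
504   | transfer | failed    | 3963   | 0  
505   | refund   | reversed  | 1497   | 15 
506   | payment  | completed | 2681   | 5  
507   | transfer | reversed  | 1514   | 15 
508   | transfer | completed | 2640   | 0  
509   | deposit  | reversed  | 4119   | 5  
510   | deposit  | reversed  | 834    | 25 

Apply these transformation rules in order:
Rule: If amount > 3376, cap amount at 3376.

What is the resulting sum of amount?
24584

Step 1: 4 records have amount > 3376
Step 2: These records originally summed to 15266
Step 3: After capping: 4 × 3376 = 13504
Step 4: Unaffected records sum: 11080
Step 5: Final sum = 13504 + 11080 = 24584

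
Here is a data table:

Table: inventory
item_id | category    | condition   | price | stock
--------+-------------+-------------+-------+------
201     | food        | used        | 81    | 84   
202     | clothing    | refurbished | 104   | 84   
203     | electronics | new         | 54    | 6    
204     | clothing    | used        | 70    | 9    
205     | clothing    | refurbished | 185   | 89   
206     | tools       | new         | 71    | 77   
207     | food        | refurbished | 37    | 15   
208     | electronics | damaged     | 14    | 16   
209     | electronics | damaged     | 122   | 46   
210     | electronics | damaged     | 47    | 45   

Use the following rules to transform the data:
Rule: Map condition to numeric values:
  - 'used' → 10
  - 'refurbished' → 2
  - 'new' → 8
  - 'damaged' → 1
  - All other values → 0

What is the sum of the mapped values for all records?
45

Step 1: Apply mapping to each record
Step 2: Count by status:
  'used': 2 records × 10 = 20
  'refurbished': 3 records × 2 = 6
  'new': 2 records × 8 = 16
  'damaged': 3 records × 1 = 3
Step 3: Sum all mapped values = 45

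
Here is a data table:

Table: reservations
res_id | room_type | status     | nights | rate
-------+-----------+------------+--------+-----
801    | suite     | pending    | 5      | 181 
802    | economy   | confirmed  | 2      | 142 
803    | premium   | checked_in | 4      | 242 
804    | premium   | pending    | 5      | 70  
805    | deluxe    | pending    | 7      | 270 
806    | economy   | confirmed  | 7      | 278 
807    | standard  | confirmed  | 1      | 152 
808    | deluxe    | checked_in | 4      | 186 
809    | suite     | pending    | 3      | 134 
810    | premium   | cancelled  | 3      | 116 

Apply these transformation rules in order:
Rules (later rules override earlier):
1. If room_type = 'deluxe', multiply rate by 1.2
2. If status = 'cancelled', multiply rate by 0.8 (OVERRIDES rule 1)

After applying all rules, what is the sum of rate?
1839.0

Step 1: Rule 2 takes priority for records with status = 'cancelled'
  - 1 records: 116 × 0.8 = 92.8
Step 2: Rule 1 applies to remaining records with room_type = 'deluxe'
  - 2 records: 456 × 1.2 = 547.2
Step 3: Other records unchanged: 1199
Step 4: Final sum = 92.8 + 547.2 + 1199 = 1839.0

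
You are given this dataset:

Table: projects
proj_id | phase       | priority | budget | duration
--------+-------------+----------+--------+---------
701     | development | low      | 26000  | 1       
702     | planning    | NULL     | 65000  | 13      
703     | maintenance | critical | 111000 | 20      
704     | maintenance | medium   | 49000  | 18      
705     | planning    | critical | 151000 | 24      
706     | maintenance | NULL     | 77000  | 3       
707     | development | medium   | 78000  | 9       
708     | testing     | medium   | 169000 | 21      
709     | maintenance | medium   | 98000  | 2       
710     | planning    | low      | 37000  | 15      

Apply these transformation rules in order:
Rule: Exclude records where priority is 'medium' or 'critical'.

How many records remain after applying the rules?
4

Step 1: Count records to exclude
  - 4 (medium) + 2 (critical) = 6 records
Step 2: Total records: 10
Step 3: Remaining = 10 - 6 = 4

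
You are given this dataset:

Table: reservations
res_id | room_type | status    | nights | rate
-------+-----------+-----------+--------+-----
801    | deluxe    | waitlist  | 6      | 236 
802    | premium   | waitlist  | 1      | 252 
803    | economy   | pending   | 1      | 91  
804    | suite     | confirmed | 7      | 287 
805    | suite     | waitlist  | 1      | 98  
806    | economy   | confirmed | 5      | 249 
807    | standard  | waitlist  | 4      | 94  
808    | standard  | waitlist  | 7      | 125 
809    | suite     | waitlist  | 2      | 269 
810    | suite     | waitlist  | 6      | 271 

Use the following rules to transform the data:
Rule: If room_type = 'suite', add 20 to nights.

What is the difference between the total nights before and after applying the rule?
80

Step 1: Original sum of nights = 40
Step 2: 4 records have room_type = 'suite'
Step 3: Each affected record changes by 20
Step 4: Total change = 4 × 20 = 80
Step 5: New sum = 40 + 80 = 120
Step 6: Difference = |120 - 40| = 80
        (Sum increased by 80)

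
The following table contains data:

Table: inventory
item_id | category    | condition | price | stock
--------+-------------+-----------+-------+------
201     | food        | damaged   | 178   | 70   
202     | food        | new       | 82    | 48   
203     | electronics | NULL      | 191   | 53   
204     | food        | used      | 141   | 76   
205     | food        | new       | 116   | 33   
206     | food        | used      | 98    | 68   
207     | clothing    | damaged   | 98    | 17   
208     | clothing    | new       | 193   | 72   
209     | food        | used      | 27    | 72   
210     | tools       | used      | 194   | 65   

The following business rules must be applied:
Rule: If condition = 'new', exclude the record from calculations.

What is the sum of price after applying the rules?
927

Step 1: Identify records where condition = 'new'
Step 2: The excluded records sum to 391
Step 3: Original total price = 1318
Step 4: Remaining total = 1318 - 391 = 927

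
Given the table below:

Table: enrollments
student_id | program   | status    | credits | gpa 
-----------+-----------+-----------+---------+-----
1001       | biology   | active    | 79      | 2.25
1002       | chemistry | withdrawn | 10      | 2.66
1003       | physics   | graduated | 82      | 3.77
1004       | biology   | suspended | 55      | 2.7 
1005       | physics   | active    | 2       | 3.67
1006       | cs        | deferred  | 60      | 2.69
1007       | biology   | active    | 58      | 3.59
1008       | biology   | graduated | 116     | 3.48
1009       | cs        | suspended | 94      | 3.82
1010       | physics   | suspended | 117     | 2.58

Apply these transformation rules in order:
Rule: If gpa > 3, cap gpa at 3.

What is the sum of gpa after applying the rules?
27.88

Step 1: 5 records have gpa > 3
Step 2: These records originally summed to 18.33
Step 3: After capping: 5 × 3 = 15
Step 4: Unaffected records sum: 12.88
Step 5: Final sum = 15 + 12.88 = 27.88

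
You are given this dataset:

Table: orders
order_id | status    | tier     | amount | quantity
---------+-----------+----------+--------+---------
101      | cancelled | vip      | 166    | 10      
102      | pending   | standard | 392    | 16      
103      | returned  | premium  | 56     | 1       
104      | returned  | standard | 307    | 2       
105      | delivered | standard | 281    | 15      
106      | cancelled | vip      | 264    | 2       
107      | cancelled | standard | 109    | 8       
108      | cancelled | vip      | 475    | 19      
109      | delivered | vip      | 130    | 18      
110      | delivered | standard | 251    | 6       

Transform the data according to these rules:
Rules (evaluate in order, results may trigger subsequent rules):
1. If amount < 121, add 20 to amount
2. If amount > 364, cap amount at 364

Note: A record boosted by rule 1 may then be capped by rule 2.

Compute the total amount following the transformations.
2332

Step 1: Apply rule 1 to records with amount < 121
  - 2 records get bonus of 20
  - Of these, 0 records then exceed 364 and get capped
Step 2: Apply rule 2 to records with amount > 364
  - 2 records (original) are capped
Step 3: Calculate final sum = 2332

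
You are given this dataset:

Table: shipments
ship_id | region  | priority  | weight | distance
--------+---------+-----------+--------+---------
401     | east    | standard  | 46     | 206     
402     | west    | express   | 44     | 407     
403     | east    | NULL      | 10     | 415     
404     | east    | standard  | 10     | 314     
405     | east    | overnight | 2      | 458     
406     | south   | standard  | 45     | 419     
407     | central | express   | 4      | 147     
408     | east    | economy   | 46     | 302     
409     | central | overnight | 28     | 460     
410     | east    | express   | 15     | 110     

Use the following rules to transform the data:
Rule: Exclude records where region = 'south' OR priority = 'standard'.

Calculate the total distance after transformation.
2299

Step 1: Find records where region = 'south' OR priority = 'standard'
Step 2: 3 records match, summing to 939
Step 3: Original sum: 3238
Step 4: Remaining sum = 3238 - 939 = 2299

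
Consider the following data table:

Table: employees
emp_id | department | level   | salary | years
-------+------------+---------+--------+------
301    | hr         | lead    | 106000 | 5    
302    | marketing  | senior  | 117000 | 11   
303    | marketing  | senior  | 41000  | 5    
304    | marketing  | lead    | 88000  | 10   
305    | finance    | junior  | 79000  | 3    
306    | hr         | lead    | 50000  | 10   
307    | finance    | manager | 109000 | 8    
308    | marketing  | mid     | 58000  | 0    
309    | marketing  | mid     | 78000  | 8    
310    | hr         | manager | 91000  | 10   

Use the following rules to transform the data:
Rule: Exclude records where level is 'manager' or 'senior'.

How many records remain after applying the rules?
6

Step 1: Count records to exclude
  - 2 (manager) + 2 (senior) = 4 records
Step 2: Total records: 10
Step 3: Remaining = 10 - 4 = 6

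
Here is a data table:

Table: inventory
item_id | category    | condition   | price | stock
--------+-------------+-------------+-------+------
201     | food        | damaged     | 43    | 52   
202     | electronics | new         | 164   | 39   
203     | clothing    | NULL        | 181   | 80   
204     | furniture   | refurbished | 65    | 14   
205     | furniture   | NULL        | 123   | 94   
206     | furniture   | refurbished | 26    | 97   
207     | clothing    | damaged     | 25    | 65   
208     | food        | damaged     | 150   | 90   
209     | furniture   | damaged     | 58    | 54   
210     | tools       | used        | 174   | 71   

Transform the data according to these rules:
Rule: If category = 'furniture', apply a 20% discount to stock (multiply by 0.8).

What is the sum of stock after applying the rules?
604.2

Step 1: Records with category = 'furniture' have total stock = 259
Step 2: Apply multiplier: 259 × 0.8 = 207.2
Step 3: Other records total: 397
Step 4: Final sum = 207.2 + 397 = 604.2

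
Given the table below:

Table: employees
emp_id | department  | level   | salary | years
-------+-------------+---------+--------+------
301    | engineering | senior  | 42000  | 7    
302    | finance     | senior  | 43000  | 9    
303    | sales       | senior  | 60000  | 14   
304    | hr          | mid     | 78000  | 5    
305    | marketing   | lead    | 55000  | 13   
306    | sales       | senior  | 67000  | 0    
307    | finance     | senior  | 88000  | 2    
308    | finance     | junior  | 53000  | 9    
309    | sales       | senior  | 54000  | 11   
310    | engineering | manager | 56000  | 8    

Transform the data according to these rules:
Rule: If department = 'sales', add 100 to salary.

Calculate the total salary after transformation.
596300

Step 1: Count records where department = 'sales': 3
Step 2: Total bonus added: 3 × 100 = 300
Step 3: Original sum of salary: 596000
Step 4: Final sum = 596000 + 300 = 596300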